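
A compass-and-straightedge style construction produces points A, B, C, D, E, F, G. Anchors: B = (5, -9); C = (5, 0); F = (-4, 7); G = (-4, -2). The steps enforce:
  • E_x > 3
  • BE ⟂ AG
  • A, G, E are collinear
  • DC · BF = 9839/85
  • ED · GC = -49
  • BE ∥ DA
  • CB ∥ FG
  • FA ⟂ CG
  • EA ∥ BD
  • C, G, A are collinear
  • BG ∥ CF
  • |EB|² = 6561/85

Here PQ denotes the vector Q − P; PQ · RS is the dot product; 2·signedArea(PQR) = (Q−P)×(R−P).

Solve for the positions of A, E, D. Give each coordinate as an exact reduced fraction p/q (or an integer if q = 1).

1. A_x = -178/85  [C, G, A are collinear ∩ FA ⟂ CG]
2. A_y = -134/85  [C, G, A are collinear ∩ FA ⟂ CG]
   → A = (-178/85, -134/85)
3. E_x = 263/85  [A, G, E are collinear ∩ BE ⟂ AG]
4. E_y = -36/85  [A, G, E are collinear ∩ BE ⟂ AG]
   → E = (263/85, -36/85)
5. D_x = -16/85  [BE ∥ DA ∩ EA ∥ BD]
6. D_y = -863/85  [BE ∥ DA ∩ EA ∥ BD]
   → D = (-16/85, -863/85)

A = (-178/85, -134/85)
D = (-16/85, -863/85)
E = (263/85, -36/85)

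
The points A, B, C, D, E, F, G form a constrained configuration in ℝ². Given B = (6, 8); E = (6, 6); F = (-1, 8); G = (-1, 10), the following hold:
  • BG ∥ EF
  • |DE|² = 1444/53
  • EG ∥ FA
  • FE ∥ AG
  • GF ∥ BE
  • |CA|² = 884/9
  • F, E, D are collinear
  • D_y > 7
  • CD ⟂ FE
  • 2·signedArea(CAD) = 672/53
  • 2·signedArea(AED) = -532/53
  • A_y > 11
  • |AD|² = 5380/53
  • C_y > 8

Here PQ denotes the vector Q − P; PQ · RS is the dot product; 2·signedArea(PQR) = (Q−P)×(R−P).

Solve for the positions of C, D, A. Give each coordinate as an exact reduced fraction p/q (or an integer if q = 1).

1. D_x = 52/53  [line 2·x + 7·y + -54 = 0 ∩ |DE|² = 1444/53]
2. D_y = 394/53  [line 2·x + 7·y + -54 = 0 ∩ |DE|² = 1444/53]
   → D = (52/53, 394/53)
3. A_x = -8  [FE ∥ AG ∩ EG ∥ FA]
4. A_y = 12  [FE ∥ AG ∩ EG ∥ FA]
   → A = (-8, 12)
5. C_x = 4/3  [2·signedArea(CAD) = 672/53 ∩ CD ⟂ FE]
6. C_y = 26/3  [2·signedArea(CAD) = 672/53 ∩ CD ⟂ FE]
   → C = (4/3, 26/3)

A = (-8, 12)
C = (4/3, 26/3)
D = (52/53, 394/53)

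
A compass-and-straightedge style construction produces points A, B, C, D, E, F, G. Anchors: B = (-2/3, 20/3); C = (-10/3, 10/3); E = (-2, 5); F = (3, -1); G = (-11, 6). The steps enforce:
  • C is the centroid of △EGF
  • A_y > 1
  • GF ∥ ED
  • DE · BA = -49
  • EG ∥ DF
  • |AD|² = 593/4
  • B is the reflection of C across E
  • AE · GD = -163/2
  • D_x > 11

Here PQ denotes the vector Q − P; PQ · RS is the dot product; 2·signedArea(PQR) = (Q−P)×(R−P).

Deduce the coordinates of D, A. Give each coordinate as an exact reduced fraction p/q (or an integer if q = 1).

1. D_x = 12  [EG ∥ DF ∩ GF ∥ ED]
2. D_y = -2  [EG ∥ DF ∩ GF ∥ ED]
   → D = (12, -2)
3. A_x = 1/2  [AE · GD = -163/2 ∩ DE · BA = -49]
4. A_y = 2  [AE · GD = -163/2 ∩ DE · BA = -49]
   → A = (1/2, 2)

A = (1/2, 2)
D = (12, -2)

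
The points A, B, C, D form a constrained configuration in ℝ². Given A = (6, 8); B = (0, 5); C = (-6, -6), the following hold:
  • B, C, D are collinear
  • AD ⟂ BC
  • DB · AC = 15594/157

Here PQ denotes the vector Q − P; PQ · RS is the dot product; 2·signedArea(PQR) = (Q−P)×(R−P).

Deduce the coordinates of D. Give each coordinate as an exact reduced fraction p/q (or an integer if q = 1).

D = (414/157, 1544/157)

1. D_x = 414/157  [B, C, D are collinear ∩ AD ⟂ BC]
2. D_y = 1544/157  [B, C, D are collinear ∩ AD ⟂ BC]
   → D = (414/157, 1544/157)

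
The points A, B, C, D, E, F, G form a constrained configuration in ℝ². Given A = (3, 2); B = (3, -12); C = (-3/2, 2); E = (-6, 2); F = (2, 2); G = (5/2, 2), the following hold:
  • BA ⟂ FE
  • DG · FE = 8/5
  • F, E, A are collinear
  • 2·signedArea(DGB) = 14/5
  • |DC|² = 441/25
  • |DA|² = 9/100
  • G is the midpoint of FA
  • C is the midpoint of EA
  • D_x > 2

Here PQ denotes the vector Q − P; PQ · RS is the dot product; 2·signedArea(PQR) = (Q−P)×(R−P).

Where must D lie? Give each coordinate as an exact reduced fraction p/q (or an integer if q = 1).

1. D_x = 27/10  [DG · FE = 8/5 ∩ 2·signedArea(DGB) = 14/5]
2. D_y = 2  [DG · FE = 8/5 ∩ 2·signedArea(DGB) = 14/5]
   → D = (27/10, 2)

D = (27/10, 2)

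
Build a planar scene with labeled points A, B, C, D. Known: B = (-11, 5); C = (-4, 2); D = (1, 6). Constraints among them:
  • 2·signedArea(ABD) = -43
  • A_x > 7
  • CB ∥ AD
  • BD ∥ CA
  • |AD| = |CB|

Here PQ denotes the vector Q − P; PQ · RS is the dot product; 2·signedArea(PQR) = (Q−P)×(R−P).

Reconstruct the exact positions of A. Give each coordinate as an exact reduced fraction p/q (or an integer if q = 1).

1. A_x = 8  [CB ∥ AD ∩ BD ∥ CA]
2. A_y = 3  [CB ∥ AD ∩ BD ∥ CA]
   → A = (8, 3)

A = (8, 3)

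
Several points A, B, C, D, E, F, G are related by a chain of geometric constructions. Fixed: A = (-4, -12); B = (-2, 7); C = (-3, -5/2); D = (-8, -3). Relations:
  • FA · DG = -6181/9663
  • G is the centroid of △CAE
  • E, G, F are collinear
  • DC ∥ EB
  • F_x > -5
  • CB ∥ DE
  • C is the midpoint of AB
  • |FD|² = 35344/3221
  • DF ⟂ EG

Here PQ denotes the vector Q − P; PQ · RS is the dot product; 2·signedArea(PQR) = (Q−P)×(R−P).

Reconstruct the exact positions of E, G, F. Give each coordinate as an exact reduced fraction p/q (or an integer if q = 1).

E = (-7, 13/2)
F = (-15428/3221, -7031/3221)
G = (-14/3, -8/3)

1. E_x = -7  [DC ∥ EB ∩ CB ∥ DE]
2. E_y = 13/2  [DC ∥ EB ∩ CB ∥ DE]
   → E = (-7, 13/2)
3. G_x = -14/3  [G is the centroid of △CAE]
4. G_y = -8/3  [G is the centroid of △CAE]
   → G = (-14/3, -8/3)
5. F_x = -15428/3221  [E, G, F are collinear ∩ DF ⟂ EG]
6. F_y = -7031/3221  [E, G, F are collinear ∩ DF ⟂ EG]
   → F = (-15428/3221, -7031/3221)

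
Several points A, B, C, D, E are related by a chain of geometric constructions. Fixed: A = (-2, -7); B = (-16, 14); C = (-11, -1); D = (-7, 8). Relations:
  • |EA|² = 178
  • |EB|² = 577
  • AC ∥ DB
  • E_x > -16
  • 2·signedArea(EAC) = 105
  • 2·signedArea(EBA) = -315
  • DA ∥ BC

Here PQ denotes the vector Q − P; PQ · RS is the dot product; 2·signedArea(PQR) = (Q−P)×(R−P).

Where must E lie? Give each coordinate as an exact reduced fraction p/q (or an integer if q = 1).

E = (-15, -10)

1. E_x = -15  [2·signedArea(EBA) = -315 ∩ 2·signedArea(EAC) = 105]
2. E_y = -10  [2·signedArea(EBA) = -315 ∩ 2·signedArea(EAC) = 105]
   → E = (-15, -10)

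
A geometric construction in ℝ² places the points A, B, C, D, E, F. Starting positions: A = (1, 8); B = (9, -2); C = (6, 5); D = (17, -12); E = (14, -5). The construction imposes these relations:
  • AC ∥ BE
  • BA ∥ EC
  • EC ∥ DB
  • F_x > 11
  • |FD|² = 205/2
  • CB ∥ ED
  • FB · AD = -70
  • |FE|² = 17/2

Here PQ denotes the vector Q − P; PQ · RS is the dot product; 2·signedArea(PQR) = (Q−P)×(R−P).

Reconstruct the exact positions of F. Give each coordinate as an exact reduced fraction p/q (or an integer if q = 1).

F = (23/2, -7/2)

1. F_x = 23/2  [line -16·x + 20·y + 254 = 0 ∩ |FD|² = 205/2]
2. F_y = -7/2  [line -16·x + 20·y + 254 = 0 ∩ |FD|² = 205/2]
   → F = (23/2, -7/2)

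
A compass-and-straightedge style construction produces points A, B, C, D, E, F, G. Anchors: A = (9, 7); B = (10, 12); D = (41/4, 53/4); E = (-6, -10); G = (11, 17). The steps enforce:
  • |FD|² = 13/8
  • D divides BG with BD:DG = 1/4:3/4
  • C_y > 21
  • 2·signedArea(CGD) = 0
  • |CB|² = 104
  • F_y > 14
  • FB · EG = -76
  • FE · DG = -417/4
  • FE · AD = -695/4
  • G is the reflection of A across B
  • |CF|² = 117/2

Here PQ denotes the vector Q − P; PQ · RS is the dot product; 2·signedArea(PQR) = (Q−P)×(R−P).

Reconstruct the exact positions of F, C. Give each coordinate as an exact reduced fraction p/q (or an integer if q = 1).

C = (12, 22)
F = (21/2, 29/2)

1. F_x = 21/2  [FB · EG = -76 ∩ FE · DG = -417/4]
2. F_y = 29/2  [FB · EG = -76 ∩ FE · DG = -417/4]
   → F = (21/2, 29/2)
3. C_x = 12  [line 15/4·x + -3/4·y + -57/2 = 0 ∩ |CF|² = 117/2]
4. C_y = 22  [line 15/4·x + -3/4·y + -57/2 = 0 ∩ |CF|² = 117/2]
   → C = (12, 22)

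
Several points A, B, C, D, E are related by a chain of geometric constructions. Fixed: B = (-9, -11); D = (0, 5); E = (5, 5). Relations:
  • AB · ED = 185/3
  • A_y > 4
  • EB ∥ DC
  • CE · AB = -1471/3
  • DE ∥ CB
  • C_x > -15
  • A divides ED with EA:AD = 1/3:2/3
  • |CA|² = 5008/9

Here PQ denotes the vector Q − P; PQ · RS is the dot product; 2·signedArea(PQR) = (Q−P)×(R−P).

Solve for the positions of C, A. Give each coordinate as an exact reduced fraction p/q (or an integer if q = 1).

A = (10/3, 5)
C = (-14, -11)

1. C_x = -14  [DE ∥ CB ∩ EB ∥ DC]
2. C_y = -11  [DE ∥ CB ∩ EB ∥ DC]
   → C = (-14, -11)
3. A_x = 10/3  [A divides ED with EA:AD = 1/3:2/3]
4. A_y = 5  [A divides ED with EA:AD = 1/3:2/3]
   → A = (10/3, 5)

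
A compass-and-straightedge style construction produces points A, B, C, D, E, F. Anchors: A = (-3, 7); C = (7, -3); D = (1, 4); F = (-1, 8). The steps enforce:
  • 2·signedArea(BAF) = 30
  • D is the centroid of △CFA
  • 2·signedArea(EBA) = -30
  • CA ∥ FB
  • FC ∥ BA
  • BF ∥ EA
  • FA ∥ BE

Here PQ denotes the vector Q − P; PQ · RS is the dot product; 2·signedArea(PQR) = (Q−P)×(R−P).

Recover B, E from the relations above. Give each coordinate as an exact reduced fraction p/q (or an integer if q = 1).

1. B_x = -11  [FC ∥ BA ∩ CA ∥ FB]
2. B_y = 18  [FC ∥ BA ∩ CA ∥ FB]
   → B = (-11, 18)
3. E_x = -13  [BF ∥ EA ∩ FA ∥ BE]
4. E_y = 17  [BF ∥ EA ∩ FA ∥ BE]
   → E = (-13, 17)

B = (-11, 18)
E = (-13, 17)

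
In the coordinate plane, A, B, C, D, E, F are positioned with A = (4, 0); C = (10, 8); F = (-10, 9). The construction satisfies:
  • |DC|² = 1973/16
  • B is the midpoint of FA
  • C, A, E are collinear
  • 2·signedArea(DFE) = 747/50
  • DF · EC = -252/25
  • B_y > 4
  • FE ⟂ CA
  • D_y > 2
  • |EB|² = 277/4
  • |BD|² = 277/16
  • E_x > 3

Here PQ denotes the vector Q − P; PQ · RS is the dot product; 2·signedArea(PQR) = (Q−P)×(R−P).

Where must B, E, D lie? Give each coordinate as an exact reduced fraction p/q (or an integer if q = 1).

B = (-3, 9/2)
D = (1/2, 9/4)
E = (82/25, -24/25)

1. B_x = -3  [B is the midpoint of FA]
2. B_y = 9/2  [B is the midpoint of FA]
   → B = (-3, 9/2)
3. E_x = 82/25  [C, A, E are collinear ∩ FE ⟂ CA]
4. E_y = -24/25  [C, A, E are collinear ∩ FE ⟂ CA]
   → E = (82/25, -24/25)
5. D_x = 1/2  [line -168/25·x + -224/25·y + 588/25 = 0 ∩ |DC|² = 1973/16]
6. D_y = 9/4  [line -168/25·x + -224/25·y + 588/25 = 0 ∩ |DC|² = 1973/16]
   → D = (1/2, 9/4)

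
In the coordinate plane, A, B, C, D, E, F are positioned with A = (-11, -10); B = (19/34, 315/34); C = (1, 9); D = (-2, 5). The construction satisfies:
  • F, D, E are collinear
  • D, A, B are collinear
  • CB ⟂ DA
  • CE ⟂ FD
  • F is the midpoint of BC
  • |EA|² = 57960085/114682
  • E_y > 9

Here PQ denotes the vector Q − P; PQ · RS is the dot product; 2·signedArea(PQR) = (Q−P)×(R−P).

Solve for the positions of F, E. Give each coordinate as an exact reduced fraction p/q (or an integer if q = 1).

1. F_x = 53/68  [F is the midpoint of BC]
2. F_y = 621/68  [F is the midpoint of BC]
   → F = (53/68, 621/68)
3. E_x = 90235/114682  [F, D, E are collinear ∩ CE ⟂ FD]
4. E_y = 1048581/114682  [F, D, E are collinear ∩ CE ⟂ FD]
   → E = (90235/114682, 1048581/114682)

E = (90235/114682, 1048581/114682)
F = (53/68, 621/68)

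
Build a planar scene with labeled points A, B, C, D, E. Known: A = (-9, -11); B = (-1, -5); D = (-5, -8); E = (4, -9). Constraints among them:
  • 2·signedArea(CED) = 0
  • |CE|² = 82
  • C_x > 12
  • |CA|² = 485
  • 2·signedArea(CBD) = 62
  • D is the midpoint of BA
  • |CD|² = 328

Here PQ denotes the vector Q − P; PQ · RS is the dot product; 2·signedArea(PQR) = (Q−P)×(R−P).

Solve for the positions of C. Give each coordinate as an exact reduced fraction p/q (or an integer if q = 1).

C = (13, -10)

1. C_x = 13  [2·signedArea(CED) = 0 ∩ 2·signedArea(CBD) = 62]
2. C_y = -10  [2·signedArea(CED) = 0 ∩ 2·signedArea(CBD) = 62]
   → C = (13, -10)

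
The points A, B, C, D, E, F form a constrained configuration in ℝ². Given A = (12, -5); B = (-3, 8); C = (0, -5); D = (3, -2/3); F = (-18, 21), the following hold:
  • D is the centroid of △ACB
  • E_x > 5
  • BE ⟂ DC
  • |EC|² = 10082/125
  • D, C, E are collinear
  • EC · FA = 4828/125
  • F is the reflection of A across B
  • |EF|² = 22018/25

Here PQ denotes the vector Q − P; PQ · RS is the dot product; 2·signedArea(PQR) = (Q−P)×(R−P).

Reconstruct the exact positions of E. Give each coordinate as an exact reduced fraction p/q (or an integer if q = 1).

1. E_x = 639/125  [D, C, E are collinear ∩ BE ⟂ DC]
2. E_y = 298/125  [D, C, E are collinear ∩ BE ⟂ DC]
   → E = (639/125, 298/125)

E = (639/125, 298/125)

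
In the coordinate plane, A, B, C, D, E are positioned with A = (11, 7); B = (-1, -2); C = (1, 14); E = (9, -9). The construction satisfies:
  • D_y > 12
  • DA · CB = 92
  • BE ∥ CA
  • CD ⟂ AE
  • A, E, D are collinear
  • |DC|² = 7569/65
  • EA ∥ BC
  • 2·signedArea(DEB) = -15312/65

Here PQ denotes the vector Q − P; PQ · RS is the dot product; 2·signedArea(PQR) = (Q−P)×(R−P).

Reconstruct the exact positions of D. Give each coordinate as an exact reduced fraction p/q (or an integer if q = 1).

1. D_x = 761/65  [A, E, D are collinear ∩ CD ⟂ AE]
2. D_y = 823/65  [A, E, D are collinear ∩ CD ⟂ AE]
   → D = (761/65, 823/65)

D = (761/65, 823/65)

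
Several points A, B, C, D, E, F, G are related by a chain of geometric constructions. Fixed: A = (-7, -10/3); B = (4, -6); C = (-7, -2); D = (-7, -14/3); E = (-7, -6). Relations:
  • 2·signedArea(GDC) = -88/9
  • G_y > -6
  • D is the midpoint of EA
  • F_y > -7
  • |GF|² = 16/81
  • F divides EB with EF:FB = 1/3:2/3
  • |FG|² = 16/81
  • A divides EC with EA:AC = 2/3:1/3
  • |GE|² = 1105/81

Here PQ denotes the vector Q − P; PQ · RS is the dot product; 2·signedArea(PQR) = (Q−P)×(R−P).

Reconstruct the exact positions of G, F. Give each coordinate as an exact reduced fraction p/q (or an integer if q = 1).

1. G_x = -10/3  [2·signedArea(GDC) = -88/9]
2. G_y = -50/9  [|GE|² = 1105/81]
   → G = (-10/3, -50/9)
3. F_x = -10/3  [F divides EB with EF:FB = 1/3:2/3]
4. F_y = -6  [F divides EB with EF:FB = 1/3:2/3]
   → F = (-10/3, -6)

F = (-10/3, -6)
G = (-10/3, -50/9)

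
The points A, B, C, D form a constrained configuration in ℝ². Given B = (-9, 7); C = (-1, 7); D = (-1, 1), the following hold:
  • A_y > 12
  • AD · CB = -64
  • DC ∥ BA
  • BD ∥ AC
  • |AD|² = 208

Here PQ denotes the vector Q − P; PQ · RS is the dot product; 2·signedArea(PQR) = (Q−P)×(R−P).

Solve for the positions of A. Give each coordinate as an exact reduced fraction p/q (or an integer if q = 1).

A = (-9, 13)

1. A_x = -9  [BD ∥ AC ∩ DC ∥ BA]
2. A_y = 13  [BD ∥ AC ∩ DC ∥ BA]
   → A = (-9, 13)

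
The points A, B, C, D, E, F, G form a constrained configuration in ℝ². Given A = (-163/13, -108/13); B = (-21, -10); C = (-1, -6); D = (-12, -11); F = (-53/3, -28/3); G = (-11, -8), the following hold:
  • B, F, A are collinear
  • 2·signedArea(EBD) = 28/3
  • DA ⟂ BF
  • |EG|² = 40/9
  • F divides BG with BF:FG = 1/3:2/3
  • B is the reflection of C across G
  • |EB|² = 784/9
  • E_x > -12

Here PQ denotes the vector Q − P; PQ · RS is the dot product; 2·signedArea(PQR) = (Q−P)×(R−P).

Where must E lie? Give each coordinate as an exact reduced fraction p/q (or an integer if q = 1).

1. E_x = -35/3  [line 1·x + 9·y + 305/3 = 0 ∩ |EB|² = 784/9]
2. E_y = -10  [line 1·x + 9·y + 305/3 = 0 ∩ |EB|² = 784/9]
   → E = (-35/3, -10)

E = (-35/3, -10)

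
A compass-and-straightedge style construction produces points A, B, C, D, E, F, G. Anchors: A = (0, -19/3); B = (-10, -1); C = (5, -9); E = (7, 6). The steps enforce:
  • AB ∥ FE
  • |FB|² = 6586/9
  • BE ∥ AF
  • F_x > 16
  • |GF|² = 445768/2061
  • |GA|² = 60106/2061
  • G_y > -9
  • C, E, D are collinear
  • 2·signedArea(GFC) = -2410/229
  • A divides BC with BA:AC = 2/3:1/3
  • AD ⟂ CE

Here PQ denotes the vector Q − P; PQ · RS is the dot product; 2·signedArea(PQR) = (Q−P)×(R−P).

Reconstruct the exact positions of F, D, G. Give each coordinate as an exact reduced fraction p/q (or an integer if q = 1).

D = (1205/229, -1611/229)
F = (17, 2/3)
G = (1175/229, -1836/229)

1. F_x = 17  [AB ∥ FE ∩ BE ∥ AF]
2. F_y = 2/3  [AB ∥ FE ∩ BE ∥ AF]
   → F = (17, 2/3)
3. D_x = 1205/229  [C, E, D are collinear ∩ AD ⟂ CE]
4. D_y = -1611/229  [C, E, D are collinear ∩ AD ⟂ CE]
   → D = (1205/229, -1611/229)
5. G_x = 1175/229  [line 29/3·x + -12·y + -100171/687 = 0 ∩ |GA|² = 60106/2061]
6. G_y = -1836/229  [line 29/3·x + -12·y + -100171/687 = 0 ∩ |GA|² = 60106/2061]
   → G = (1175/229, -1836/229)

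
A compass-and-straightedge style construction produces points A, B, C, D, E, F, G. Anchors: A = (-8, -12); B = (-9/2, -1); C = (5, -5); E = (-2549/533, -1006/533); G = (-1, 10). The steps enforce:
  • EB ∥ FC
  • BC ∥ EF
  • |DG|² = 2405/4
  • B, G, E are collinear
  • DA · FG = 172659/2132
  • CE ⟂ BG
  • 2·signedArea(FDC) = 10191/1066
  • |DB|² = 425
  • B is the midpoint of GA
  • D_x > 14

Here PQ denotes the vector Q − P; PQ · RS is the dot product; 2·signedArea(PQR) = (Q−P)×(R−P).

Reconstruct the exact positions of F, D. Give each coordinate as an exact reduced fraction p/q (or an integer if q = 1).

D = (29/2, -9)
F = (5029/1066, -3138/533)

1. F_x = 5029/1066  [EB ∥ FC ∩ BC ∥ EF]
2. F_y = -3138/533  [EB ∥ FC ∩ BC ∥ EF]
   → F = (5029/1066, -3138/533)
3. D_x = 29/2  [DA · FG = 172659/2132 ∩ 2·signedArea(FDC) = 10191/1066]
4. D_y = -9  [DA · FG = 172659/2132 ∩ 2·signedArea(FDC) = 10191/1066]
   → D = (29/2, -9)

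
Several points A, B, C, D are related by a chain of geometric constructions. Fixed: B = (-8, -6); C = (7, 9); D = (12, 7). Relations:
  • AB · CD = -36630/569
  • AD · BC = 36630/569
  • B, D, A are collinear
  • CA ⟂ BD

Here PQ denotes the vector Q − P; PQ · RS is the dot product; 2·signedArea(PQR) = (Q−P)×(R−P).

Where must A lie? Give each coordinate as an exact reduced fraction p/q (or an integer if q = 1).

1. A_x = 5348/569  [B, D, A are collinear ∩ CA ⟂ BD]
2. A_y = 3021/569  [B, D, A are collinear ∩ CA ⟂ BD]
   → A = (5348/569, 3021/569)

A = (5348/569, 3021/569)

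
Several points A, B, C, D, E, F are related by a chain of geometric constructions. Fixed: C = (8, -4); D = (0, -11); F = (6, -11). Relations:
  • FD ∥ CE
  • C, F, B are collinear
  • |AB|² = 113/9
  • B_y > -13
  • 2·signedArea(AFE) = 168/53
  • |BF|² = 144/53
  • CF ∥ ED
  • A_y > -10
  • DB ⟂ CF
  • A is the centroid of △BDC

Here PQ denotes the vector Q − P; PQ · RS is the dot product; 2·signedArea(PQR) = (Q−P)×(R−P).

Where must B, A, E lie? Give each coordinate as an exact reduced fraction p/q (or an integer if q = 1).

A = (718/159, -1462/159)
B = (294/53, -667/53)
E = (2, -4)

1. B_x = 294/53  [C, F, B are collinear ∩ DB ⟂ CF]
2. B_y = -667/53  [C, F, B are collinear ∩ DB ⟂ CF]
   → B = (294/53, -667/53)
3. A_x = 718/159  [A is the centroid of △BDC]
4. A_y = -1462/159  [A is the centroid of △BDC]
   → A = (718/159, -1462/159)
5. E_x = 2  [CF ∥ ED ∩ FD ∥ CE]
6. E_y = -4  [CF ∥ ED ∩ FD ∥ CE]
   → E = (2, -4)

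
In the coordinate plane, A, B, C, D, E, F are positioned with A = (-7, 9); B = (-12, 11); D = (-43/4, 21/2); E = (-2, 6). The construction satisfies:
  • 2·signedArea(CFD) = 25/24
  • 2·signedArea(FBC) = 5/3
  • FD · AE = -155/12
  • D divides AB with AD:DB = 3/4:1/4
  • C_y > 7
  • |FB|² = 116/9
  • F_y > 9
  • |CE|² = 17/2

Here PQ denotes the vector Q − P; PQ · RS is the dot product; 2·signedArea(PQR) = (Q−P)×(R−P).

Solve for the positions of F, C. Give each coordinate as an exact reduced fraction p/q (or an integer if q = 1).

C = (-9/2, 15/2)
F = (-26/3, 29/3)

1. F_x = -26/3  [line -5·x + 3·y + -217/3 = 0 ∩ |FB|² = 116/9]
2. F_y = 29/3  [line -5·x + 3·y + -217/3 = 0 ∩ |FB|² = 116/9]
   → F = (-26/3, 29/3)
3. C_x = -9/2  [line -5/6·x + -25/12·y + 95/8 = 0 ∩ |CE|² = 17/2]
4. C_y = 15/2  [line -5/6·x + -25/12·y + 95/8 = 0 ∩ |CE|² = 17/2]
   → C = (-9/2, 15/2)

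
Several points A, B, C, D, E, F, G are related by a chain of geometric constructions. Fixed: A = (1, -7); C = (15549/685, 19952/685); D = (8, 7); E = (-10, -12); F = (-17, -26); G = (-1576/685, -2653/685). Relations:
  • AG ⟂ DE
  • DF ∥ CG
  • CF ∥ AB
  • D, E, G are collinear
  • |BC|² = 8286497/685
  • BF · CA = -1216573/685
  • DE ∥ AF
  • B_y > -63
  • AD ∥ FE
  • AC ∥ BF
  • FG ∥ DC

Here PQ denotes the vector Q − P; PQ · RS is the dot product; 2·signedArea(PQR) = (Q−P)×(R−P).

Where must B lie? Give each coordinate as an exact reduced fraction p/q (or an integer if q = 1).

B = (-26509/685, -42557/685)

1. B_x = -26509/685  [AC ∥ BF ∩ CF ∥ AB]
2. B_y = -42557/685  [AC ∥ BF ∩ CF ∥ AB]
   → B = (-26509/685, -42557/685)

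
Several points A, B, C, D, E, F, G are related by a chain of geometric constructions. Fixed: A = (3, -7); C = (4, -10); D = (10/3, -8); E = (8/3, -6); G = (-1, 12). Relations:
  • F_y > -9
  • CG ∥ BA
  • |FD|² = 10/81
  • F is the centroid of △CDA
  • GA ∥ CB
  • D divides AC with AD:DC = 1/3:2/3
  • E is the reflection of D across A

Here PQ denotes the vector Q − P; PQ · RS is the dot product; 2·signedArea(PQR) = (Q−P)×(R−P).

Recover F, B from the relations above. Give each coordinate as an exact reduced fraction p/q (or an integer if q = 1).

B = (8, -29)
F = (31/9, -25/3)

1. F_x = 31/9  [F is the centroid of △CDA]
2. F_y = -25/3  [F is the centroid of △CDA]
   → F = (31/9, -25/3)
3. B_x = 8  [CG ∥ BA ∩ GA ∥ CB]
4. B_y = -29  [CG ∥ BA ∩ GA ∥ CB]
   → B = (8, -29)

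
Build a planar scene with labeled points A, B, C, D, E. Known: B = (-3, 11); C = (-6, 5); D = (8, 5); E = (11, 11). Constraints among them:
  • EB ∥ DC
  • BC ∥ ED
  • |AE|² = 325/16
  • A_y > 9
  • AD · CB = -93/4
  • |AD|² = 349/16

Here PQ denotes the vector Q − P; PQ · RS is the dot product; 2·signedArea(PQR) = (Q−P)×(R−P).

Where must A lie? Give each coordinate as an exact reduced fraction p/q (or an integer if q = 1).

1. A_x = 27/4  [line -3·x + -6·y + 309/4 = 0 ∩ |AD|² = 349/16]
2. A_y = 19/2  [line -3·x + -6·y + 309/4 = 0 ∩ |AD|² = 349/16]
   → A = (27/4, 19/2)

A = (27/4, 19/2)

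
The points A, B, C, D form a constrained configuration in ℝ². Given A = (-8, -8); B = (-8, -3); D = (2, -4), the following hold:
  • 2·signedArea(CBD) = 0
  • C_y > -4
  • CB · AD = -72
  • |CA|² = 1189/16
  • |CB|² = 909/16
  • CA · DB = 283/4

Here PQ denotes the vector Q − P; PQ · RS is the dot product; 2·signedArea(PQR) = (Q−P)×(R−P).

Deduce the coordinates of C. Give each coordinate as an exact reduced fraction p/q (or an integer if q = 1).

1. C_x = -1/2  [2·signedArea(CBD) = 0 ∩ CB · AD = -72]
2. C_y = -15/4  [2·signedArea(CBD) = 0 ∩ CB · AD = -72]
   → C = (-1/2, -15/4)

C = (-1/2, -15/4)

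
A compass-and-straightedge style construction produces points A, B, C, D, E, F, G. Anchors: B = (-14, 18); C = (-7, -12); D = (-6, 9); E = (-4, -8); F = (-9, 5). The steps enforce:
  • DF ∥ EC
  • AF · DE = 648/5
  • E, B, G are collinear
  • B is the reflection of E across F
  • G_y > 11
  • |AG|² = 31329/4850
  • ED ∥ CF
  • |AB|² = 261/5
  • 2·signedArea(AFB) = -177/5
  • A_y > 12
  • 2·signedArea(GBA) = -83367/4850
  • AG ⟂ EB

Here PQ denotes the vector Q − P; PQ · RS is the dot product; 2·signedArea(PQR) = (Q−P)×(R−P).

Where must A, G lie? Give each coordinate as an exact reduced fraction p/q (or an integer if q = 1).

A = (-46/5, 63/5)
G = (-2245/194, 11337/970)

1. A_x = -46/5  [AF · DE = 648/5 ∩ 2·signedArea(AFB) = -177/5]
2. A_y = 63/5  [AF · DE = 648/5 ∩ 2·signedArea(AFB) = -177/5]
   → A = (-46/5, 63/5)
3. G_x = -2245/194  [E, B, G are collinear ∩ AG ⟂ EB]
4. G_y = 11337/970  [E, B, G are collinear ∩ AG ⟂ EB]
   → G = (-2245/194, 11337/970)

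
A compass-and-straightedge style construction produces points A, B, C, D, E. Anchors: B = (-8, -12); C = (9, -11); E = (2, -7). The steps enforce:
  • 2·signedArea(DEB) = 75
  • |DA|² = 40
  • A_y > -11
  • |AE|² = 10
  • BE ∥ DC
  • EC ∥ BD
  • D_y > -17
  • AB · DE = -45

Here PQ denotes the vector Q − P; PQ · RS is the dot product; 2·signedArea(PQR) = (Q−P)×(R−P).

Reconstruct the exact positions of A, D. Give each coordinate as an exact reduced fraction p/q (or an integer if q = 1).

1. D_x = -1  [BE ∥ DC ∩ EC ∥ BD]
2. D_y = -16  [BE ∥ DC ∩ EC ∥ BD]
   → D = (-1, -16)
3. A_x = 1  [line -3·x + -9·y + -87 = 0 ∩ |AE|² = 10]
4. A_y = -10  [line -3·x + -9·y + -87 = 0 ∩ |AE|² = 10]
   → A = (1, -10)

A = (1, -10)
D = (-1, -16)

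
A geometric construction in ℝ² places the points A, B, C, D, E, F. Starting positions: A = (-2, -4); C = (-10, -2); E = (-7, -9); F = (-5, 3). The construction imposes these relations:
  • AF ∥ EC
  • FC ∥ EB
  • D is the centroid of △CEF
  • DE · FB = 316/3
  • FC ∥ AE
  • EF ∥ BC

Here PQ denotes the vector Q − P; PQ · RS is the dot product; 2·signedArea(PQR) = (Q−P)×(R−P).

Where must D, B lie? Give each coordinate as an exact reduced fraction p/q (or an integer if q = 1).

B = (-12, -14)
D = (-22/3, -8/3)

1. D_x = -22/3  [D is the centroid of △CEF]
2. D_y = -8/3  [D is the centroid of △CEF]
   → D = (-22/3, -8/3)
3. B_x = -12  [EF ∥ BC ∩ FC ∥ EB]
4. B_y = -14  [EF ∥ BC ∩ FC ∥ EB]
   → B = (-12, -14)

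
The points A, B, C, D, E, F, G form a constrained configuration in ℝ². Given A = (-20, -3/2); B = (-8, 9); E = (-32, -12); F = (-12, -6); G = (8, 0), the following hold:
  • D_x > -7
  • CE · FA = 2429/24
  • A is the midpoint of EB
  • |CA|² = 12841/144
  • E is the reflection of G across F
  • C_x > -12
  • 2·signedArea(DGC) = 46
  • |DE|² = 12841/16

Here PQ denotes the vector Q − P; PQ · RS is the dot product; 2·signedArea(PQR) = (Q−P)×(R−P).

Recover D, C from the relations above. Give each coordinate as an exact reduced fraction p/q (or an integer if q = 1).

1. C_x = -34/3  [line 8·x + -9/2·y + 2419/24 = 0 ∩ |CA|² = 12841/144]
2. C_y = 9/4  [line 8·x + -9/2·y + 2419/24 = 0 ∩ |CA|² = 12841/144]
   → C = (-34/3, 9/4)
3. D_x = -6  [line -9/4·x + -58/3·y + -28 = 0 ∩ |DE|² = 12841/16]
4. D_y = -3/4  [line -9/4·x + -58/3·y + -28 = 0 ∩ |DE|² = 12841/16]
   → D = (-6, -3/4)

C = (-34/3, 9/4)
D = (-6, -3/4)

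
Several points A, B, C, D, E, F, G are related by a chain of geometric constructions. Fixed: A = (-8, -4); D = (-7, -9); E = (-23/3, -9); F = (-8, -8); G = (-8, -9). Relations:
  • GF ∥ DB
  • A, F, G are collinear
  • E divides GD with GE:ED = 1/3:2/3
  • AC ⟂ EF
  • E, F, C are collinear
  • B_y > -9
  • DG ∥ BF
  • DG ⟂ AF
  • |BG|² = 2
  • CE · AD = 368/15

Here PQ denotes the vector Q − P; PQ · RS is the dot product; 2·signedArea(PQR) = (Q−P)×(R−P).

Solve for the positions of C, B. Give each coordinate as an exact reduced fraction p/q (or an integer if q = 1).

1. C_x = -46/5  [E, F, C are collinear ∩ AC ⟂ EF]
2. C_y = -22/5  [E, F, C are collinear ∩ AC ⟂ EF]
   → C = (-46/5, -22/5)
3. B_x = -7  [DG ∥ BF ∩ GF ∥ DB]
4. B_y = -8  [DG ∥ BF ∩ GF ∥ DB]
   → B = (-7, -8)

B = (-7, -8)
C = (-46/5, -22/5)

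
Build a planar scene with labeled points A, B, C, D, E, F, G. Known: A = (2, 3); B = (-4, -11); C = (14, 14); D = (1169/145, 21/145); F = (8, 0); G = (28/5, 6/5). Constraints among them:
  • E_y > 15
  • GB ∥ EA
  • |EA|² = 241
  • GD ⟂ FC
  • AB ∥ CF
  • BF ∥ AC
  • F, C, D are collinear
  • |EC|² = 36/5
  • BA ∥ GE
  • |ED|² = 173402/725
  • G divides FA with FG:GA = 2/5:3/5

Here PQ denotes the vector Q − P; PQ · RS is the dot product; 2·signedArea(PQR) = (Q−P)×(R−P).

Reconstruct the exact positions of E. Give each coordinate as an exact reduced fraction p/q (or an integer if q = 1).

1. E_x = 58/5  [GB ∥ EA ∩ BA ∥ GE]
2. E_y = 76/5  [GB ∥ EA ∩ BA ∥ GE]
   → E = (58/5, 76/5)

E = (58/5, 76/5)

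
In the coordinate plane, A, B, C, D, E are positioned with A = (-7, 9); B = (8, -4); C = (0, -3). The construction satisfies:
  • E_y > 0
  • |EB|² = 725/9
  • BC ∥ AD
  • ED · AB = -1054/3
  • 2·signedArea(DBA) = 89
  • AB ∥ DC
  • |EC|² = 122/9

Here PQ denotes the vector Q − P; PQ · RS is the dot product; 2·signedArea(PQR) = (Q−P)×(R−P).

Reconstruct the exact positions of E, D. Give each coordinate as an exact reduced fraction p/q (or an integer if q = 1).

D = (-15, 10)
E = (1/3, 2/3)

1. D_x = -15  [AB ∥ DC ∩ BC ∥ AD]
2. D_y = 10  [AB ∥ DC ∩ BC ∥ AD]
   → D = (-15, 10)
3. E_x = 1/3  [line -15·x + 13·y + -11/3 = 0 ∩ |EC|² = 122/9]
4. E_y = 2/3  [line -15·x + 13·y + -11/3 = 0 ∩ |EC|² = 122/9]
   → E = (1/3, 2/3)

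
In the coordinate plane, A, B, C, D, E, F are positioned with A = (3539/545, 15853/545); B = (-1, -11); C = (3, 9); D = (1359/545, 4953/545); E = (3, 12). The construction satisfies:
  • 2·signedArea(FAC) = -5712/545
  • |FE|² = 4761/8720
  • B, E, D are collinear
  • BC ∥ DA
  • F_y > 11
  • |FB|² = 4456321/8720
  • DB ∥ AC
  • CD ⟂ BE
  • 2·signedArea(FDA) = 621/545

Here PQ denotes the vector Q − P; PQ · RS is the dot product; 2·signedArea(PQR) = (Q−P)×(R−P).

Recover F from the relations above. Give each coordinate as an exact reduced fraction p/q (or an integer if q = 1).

1. F_x = 1566/545  [2·signedArea(FDA) = 621/545 ∩ 2·signedArea(FAC) = -5712/545]
2. F_y = 24573/2180  [2·signedArea(FDA) = 621/545 ∩ 2·signedArea(FAC) = -5712/545]
   → F = (1566/545, 24573/2180)

F = (1566/545, 24573/2180)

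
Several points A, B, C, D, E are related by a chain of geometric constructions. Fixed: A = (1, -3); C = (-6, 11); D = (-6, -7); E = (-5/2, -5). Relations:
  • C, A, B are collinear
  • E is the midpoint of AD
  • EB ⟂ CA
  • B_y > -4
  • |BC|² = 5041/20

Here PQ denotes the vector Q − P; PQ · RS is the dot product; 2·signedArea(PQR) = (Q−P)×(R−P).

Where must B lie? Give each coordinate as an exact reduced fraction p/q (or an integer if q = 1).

1. B_x = 11/10  [C, A, B are collinear ∩ EB ⟂ CA]
2. B_y = -16/5  [C, A, B are collinear ∩ EB ⟂ CA]
   → B = (11/10, -16/5)

B = (11/10, -16/5)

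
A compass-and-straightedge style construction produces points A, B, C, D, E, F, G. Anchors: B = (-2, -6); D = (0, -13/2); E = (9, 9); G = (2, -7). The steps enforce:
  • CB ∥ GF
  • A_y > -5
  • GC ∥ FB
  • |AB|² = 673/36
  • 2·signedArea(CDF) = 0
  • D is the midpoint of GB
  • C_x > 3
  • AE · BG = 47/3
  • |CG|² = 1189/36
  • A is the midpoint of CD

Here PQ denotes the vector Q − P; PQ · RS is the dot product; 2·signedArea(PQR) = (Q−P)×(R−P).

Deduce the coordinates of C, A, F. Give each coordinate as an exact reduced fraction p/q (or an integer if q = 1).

A = (11/6, -4)
C = (11/3, -3/2)
F = (-11/3, -23/2)

1. A_x = 11/6  [line -4·x + 1·y + 34/3 = 0 ∩ |AB|² = 673/36]
2. A_y = -4  [line -4·x + 1·y + 34/3 = 0 ∩ |AB|² = 673/36]
   → A = (11/6, -4)
3. C_x = 11/3  [A is the midpoint of CD]
4. C_y = -3/2  [A is the midpoint of CD]
   → C = (11/3, -3/2)
5. F_x = -11/3  [2·signedArea(CDF) = 0 ∩ GC ∥ FB]
6. F_y = -23/2  [2·signedArea(CDF) = 0 ∩ GC ∥ FB]
   → F = (-11/3, -23/2)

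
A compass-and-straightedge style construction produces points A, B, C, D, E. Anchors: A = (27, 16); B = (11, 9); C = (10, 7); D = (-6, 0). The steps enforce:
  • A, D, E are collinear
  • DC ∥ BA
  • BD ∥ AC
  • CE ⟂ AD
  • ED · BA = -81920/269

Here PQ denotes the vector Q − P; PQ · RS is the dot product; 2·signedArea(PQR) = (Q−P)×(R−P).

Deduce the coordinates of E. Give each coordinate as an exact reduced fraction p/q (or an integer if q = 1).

E = (2610/269, 2048/269)

1. E_x = 2610/269  [A, D, E are collinear ∩ CE ⟂ AD]
2. E_y = 2048/269  [A, D, E are collinear ∩ CE ⟂ AD]
   → E = (2610/269, 2048/269)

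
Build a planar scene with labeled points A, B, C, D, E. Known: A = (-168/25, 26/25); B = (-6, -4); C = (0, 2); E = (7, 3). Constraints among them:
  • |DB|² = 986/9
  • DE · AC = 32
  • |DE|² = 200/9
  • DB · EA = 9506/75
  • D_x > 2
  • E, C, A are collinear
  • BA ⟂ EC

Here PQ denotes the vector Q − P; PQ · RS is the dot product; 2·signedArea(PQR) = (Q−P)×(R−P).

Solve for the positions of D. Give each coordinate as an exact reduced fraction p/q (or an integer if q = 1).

D = (7/3, 7/3)

1. D_x = 7/3  [line 343/25·x + 49/25·y + -2744/75 = 0 ∩ |DE|² = 200/9]
2. D_y = 7/3  [line 343/25·x + 49/25·y + -2744/75 = 0 ∩ |DE|² = 200/9]
   → D = (7/3, 7/3)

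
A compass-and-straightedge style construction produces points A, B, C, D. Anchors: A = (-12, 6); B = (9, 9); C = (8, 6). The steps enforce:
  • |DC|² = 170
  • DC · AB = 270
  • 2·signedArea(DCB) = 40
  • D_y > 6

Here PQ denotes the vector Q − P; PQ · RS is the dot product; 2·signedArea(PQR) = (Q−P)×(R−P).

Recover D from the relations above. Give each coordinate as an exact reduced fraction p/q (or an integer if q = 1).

1. D_x = -5  [2·signedArea(DCB) = 40 ∩ DC · AB = 270]
2. D_y = 7  [2·signedArea(DCB) = 40 ∩ DC · AB = 270]
   → D = (-5, 7)

D = (-5, 7)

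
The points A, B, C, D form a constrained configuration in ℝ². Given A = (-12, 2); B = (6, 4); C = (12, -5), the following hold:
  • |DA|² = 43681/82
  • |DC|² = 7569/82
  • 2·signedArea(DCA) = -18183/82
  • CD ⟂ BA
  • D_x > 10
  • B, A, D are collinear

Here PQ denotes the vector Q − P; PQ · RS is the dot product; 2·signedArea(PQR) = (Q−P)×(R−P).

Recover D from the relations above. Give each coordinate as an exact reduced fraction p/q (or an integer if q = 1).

1. D_x = 897/82  [B, A, D are collinear ∩ CD ⟂ BA]
2. D_y = 373/82  [B, A, D are collinear ∩ CD ⟂ BA]
   → D = (897/82, 373/82)

D = (897/82, 373/82)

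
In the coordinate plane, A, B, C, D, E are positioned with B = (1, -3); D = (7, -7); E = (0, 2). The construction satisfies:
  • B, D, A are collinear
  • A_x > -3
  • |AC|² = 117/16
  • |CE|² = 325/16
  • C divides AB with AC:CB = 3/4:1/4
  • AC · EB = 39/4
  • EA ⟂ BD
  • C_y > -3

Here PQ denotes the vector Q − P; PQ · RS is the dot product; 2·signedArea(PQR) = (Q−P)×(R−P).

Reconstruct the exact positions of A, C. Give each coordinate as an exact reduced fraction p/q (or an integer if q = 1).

1. A_x = -2  [B, D, A are collinear ∩ EA ⟂ BD]
2. A_y = -1  [B, D, A are collinear ∩ EA ⟂ BD]
   → A = (-2, -1)
3. C_x = 1/4  [C divides AB with AC:CB = 3/4:1/4]
4. C_y = -5/2  [C divides AB with AC:CB = 3/4:1/4]
   → C = (1/4, -5/2)

A = (-2, -1)
C = (1/4, -5/2)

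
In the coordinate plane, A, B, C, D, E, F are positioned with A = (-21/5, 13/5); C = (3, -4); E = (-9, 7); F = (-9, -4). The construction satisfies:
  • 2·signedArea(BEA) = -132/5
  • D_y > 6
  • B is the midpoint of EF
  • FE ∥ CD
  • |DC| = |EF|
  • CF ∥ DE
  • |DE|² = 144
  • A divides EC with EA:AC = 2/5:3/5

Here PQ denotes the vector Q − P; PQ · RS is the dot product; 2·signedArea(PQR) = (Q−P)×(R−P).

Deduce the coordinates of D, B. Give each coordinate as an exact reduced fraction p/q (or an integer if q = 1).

B = (-9, 3/2)
D = (3, 7)

1. D_x = 3  [CF ∥ DE ∩ FE ∥ CD]
2. D_y = 7  [CF ∥ DE ∩ FE ∥ CD]
   → D = (3, 7)
3. B_x = -9  [B is the midpoint of EF]
4. B_y = 3/2  [B is the midpoint of EF]
   → B = (-9, 3/2)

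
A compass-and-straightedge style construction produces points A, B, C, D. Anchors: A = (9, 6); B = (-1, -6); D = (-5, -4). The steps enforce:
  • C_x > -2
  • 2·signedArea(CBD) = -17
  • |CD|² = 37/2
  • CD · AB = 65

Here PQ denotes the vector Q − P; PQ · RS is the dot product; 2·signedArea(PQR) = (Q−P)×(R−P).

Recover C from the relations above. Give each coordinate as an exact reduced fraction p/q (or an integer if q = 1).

1. C_x = -3/2  [2·signedArea(CBD) = -17 ∩ CD · AB = 65]
2. C_y = -3/2  [2·signedArea(CBD) = -17 ∩ CD · AB = 65]
   → C = (-3/2, -3/2)

C = (-3/2, -3/2)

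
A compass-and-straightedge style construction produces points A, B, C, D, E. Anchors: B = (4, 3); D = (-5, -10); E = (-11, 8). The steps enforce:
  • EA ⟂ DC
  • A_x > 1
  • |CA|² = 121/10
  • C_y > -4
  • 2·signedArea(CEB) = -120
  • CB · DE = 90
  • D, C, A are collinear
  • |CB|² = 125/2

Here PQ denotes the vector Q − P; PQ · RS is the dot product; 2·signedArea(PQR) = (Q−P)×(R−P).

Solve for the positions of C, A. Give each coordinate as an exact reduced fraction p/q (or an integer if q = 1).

A = (37/25, -16/25)
C = (-1/2, -7/2)

1. C_x = -1/2  [2·signedArea(CEB) = -120 ∩ CB · DE = 90]
2. C_y = -7/2  [2·signedArea(CEB) = -120 ∩ CB · DE = 90]
   → C = (-1/2, -7/2)
3. A_x = 37/25  [D, C, A are collinear ∩ EA ⟂ DC]
4. A_y = -16/25  [D, C, A are collinear ∩ EA ⟂ DC]
   → A = (37/25, -16/25)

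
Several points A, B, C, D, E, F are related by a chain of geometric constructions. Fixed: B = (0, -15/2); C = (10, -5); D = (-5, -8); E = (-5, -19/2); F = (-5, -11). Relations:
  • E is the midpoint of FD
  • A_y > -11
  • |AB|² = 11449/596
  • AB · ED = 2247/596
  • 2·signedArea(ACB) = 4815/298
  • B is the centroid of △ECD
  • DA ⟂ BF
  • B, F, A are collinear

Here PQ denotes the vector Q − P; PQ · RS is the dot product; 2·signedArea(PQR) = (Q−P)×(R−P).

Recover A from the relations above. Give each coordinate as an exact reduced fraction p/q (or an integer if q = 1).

1. A_x = -535/149  [B, F, A are collinear ∩ DA ⟂ BF]
2. A_y = -1492/149  [B, F, A are collinear ∩ DA ⟂ BF]
   → A = (-535/149, -1492/149)

A = (-535/149, -1492/149)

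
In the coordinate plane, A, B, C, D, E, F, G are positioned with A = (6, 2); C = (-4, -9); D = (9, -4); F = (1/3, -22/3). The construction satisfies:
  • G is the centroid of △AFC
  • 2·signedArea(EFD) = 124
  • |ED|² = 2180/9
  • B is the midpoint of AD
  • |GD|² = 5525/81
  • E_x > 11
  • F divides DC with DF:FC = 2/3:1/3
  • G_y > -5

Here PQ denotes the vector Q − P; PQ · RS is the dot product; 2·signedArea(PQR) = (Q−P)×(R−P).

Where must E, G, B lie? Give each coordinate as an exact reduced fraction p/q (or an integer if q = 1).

1. E_x = 35/3  [line -10/3·x + 26/3·y + -178/3 = 0 ∩ |ED|² = 2180/9]
2. E_y = 34/3  [line -10/3·x + 26/3·y + -178/3 = 0 ∩ |ED|² = 2180/9]
   → E = (35/3, 34/3)
3. G_x = 7/9  [G is the centroid of △AFC]
4. G_y = -43/9  [G is the centroid of △AFC]
   → G = (7/9, -43/9)
5. B_x = 15/2  [B is the midpoint of AD]
6. B_y = -1  [B is the midpoint of AD]
   → B = (15/2, -1)

B = (15/2, -1)
E = (35/3, 34/3)
G = (7/9, -43/9)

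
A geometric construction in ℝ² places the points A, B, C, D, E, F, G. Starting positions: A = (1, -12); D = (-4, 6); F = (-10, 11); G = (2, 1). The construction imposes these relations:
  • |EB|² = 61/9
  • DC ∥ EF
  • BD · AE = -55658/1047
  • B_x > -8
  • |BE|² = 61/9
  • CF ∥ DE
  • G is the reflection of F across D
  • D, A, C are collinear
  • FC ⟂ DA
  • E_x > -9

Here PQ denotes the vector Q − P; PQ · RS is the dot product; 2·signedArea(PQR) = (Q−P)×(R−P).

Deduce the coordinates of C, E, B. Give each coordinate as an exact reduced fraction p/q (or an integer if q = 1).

1. C_x = -1996/349  [D, A, C are collinear ∩ FC ⟂ DA]
2. C_y = 4254/349  [D, A, C are collinear ∩ FC ⟂ DA]
   → C = (-1996/349, 4254/349)
3. E_x = -2890/349  [DC ∥ EF ∩ CF ∥ DE]
4. E_y = 1679/349  [DC ∥ EF ∩ CF ∥ DE]
   → E = (-2890/349, 1679/349)
5. B_x = -2592/349  [line 3239/349·x + -5867/349·y + 200132/1047 = 0 ∩ |BE|² = 61/9]
6. B_y = 7612/1047  [line 3239/349·x + -5867/349·y + 200132/1047 = 0 ∩ |BE|² = 61/9]
   → B = (-2592/349, 7612/1047)

B = (-2592/349, 7612/1047)
C = (-1996/349, 4254/349)
E = (-2890/349, 1679/349)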